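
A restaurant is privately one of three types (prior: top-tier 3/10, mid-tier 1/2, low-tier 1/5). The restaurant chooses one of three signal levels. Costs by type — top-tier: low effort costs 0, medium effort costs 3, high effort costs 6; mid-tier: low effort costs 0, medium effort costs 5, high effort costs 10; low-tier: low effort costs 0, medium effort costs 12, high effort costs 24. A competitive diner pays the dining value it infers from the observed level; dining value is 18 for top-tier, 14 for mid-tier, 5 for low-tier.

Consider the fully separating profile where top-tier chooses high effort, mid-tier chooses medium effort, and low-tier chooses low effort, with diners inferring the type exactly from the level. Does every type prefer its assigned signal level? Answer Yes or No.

Yes

Separating price premiums: high effort → 18, medium effort → 14, low effort → 5.
top-tier (assigned high effort): low effort: 5 − 0 = 5; medium effort: 14 − 3 = 11; high effort: 18 − 6 = 12. top-tier stays.
mid-tier (assigned medium effort): low effort: 5 − 0 = 5; medium effort: 14 − 5 = 9; high effort: 18 − 10 = 8. mid-tier stays.
low-tier (assigned low effort): low effort: 5 − 0 = 5; medium effort: 14 − 12 = 2; high effort: 18 − 24 = -6. low-tier stays.
Every type prefers its assigned level; separation holds.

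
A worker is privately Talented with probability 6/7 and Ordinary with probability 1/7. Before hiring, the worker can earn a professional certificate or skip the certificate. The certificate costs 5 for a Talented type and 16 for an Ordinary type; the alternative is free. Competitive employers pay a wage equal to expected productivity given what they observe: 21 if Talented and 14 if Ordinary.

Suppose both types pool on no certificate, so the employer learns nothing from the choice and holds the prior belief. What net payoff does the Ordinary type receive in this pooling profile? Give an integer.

Pooled wage = 6/7·21 + 1/7·14 = 20.
Ordinary pays no cost for no certificate, so net payoff = 20.

20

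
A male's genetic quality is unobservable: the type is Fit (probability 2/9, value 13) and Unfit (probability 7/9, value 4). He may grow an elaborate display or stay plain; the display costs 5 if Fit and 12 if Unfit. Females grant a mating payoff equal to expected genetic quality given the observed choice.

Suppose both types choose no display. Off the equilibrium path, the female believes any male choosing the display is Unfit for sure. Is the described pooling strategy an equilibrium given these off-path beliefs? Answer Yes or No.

Yes

On path, the female holds the prior and pays 2/9·13 + 7/9·4 = 6. Off path (the display), believing Unfit, it pays 4.
Fit: no display nets 6; the display nets 4 − 5 = -1. Fit stays.
Unfit: no display nets 6; the display nets 4 − 12 = -8. Unfit stays.
No type deviates, so pooling is sustained.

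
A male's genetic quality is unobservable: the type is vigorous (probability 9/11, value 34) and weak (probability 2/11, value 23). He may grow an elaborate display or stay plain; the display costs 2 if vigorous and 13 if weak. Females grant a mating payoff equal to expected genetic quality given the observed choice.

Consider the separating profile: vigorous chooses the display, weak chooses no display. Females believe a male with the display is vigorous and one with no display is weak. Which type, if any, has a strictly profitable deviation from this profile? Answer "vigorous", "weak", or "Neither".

The display pays 34; no display pays 23.
vigorous: assigned the display, nets 34 − 2 = 32; deviating to no display nets 23.
weak: assigned no display, nets 23; deviating to the display nets 34 − 13 = 21.
Both types strictly prefer their assigned action; no profitable deviation.

Neither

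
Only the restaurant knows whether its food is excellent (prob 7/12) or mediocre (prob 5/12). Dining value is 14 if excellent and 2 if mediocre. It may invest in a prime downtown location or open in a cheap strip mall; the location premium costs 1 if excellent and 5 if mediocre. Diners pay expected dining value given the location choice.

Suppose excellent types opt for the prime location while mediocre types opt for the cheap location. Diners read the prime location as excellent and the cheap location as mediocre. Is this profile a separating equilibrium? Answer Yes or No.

Under these beliefs, the prime location earns price premium 14 and the cheap location earns price premium 2.
excellent: the prime location nets 14 − 1 = 13; the cheap location nets 2. excellent prefers the prime location.
mediocre: the prime location nets 14 − 5 = 9; the cheap location nets 2. mediocre would deviate to the prime location.
mediocre has a profitable deviation, so the profile is not an equilibrium.

No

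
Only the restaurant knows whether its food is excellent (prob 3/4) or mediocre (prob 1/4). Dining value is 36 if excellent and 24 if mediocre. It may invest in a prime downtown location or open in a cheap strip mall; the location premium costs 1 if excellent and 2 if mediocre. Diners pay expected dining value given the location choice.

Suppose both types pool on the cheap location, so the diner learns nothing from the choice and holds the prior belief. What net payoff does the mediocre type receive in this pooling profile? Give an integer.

Pooled price premium = 3/4·36 + 1/4·24 = 33.
mediocre pays no cost for the cheap location, so net payoff = 33.

33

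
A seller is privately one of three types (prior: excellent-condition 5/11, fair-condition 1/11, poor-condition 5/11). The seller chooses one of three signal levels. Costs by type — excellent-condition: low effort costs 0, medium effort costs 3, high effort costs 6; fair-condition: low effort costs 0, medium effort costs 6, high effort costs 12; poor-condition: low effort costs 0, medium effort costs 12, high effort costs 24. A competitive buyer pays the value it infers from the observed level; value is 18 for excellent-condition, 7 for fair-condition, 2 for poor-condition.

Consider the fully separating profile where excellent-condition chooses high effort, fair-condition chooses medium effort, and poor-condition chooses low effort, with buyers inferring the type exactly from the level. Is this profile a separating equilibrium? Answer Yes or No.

No

Separating prices: high effort → 18, medium effort → 7, low effort → 2.
excellent-condition (assigned high effort): low effort: 2 − 0 = 2; medium effort: 7 − 3 = 4; high effort: 18 − 6 = 12. excellent-condition stays.
fair-condition (assigned medium effort): low effort: 2 − 0 = 2; medium effort: 7 − 6 = 1; high effort: 18 − 12 = 6. fair-condition prefers high effort.
poor-condition (assigned low effort): low effort: 2 − 0 = 2; medium effort: 7 − 12 = -5; high effort: 18 − 24 = -6. poor-condition stays.
At least one type deviates; the separating profile fails.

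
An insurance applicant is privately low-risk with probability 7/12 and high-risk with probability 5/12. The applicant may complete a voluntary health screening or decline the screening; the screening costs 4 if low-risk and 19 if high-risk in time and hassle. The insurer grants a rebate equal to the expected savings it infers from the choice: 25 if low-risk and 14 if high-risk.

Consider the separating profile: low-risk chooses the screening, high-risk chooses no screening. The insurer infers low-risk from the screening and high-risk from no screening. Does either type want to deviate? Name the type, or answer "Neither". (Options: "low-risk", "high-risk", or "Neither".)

The screening pays 25; no screening pays 14.
low-risk: assigned the screening, nets 25 − 4 = 21; deviating to no screening nets 14.
high-risk: assigned no screening, nets 14; deviating to the screening nets 25 − 19 = 6.
Both types strictly prefer their assigned action; no profitable deviation.

Neither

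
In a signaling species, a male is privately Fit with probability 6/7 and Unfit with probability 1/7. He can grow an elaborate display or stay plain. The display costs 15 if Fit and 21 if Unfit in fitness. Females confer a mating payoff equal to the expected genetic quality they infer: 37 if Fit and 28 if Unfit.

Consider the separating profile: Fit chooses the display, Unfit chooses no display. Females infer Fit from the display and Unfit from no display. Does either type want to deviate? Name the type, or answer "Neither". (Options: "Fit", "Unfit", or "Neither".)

Fit

The display pays 37; no display pays 28.
Fit: assigned the display, nets 37 − 15 = 22; deviating to no display nets 28.
Unfit: assigned no display, nets 28; deviating to the display nets 37 − 21 = 16.
The Fit type gains 6 by deviating.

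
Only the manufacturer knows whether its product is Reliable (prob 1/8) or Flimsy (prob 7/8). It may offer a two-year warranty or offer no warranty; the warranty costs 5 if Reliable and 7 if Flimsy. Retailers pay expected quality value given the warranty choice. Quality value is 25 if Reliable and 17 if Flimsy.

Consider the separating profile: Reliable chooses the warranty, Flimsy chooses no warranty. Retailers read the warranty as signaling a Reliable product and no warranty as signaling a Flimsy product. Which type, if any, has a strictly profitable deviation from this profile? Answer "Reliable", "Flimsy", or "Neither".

Flimsy

The warranty pays 25; no warranty pays 17.
Reliable: assigned the warranty, nets 25 − 5 = 20; deviating to no warranty nets 17.
Flimsy: assigned no warranty, nets 17; deviating to the warranty nets 25 − 7 = 18.
The Flimsy type gains 1 by deviating.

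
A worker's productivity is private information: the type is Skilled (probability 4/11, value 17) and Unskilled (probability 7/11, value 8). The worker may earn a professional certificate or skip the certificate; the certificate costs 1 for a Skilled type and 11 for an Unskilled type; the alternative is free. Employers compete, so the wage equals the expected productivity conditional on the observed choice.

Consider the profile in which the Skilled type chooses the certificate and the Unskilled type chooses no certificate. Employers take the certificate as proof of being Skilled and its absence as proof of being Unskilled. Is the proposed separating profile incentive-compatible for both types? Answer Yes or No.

Under these beliefs, the certificate earns wage 17 and no certificate earns wage 8.
Skilled: the certificate nets 17 − 1 = 16; no certificate nets 8. Skilled prefers the certificate.
Unskilled: the certificate nets 17 − 11 = 6; no certificate nets 8. Unskilled prefers no certificate.
Neither type deviates, so the separating profile is an equilibrium.

Yes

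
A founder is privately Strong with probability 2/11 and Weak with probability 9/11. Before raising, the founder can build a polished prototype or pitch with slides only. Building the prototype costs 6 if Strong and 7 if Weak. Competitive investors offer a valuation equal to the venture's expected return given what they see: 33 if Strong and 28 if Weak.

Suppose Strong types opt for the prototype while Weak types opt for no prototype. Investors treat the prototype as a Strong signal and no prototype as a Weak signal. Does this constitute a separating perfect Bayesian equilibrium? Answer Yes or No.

Under these beliefs, the prototype earns valuation 33 and no prototype earns valuation 28.
Strong: the prototype nets 33 − 6 = 27; no prototype nets 28. Strong would deviate to no prototype.
Weak: the prototype nets 33 − 7 = 26; no prototype nets 28. Weak prefers no prototype.
Strong has a profitable deviation, so the profile is not an equilibrium.

No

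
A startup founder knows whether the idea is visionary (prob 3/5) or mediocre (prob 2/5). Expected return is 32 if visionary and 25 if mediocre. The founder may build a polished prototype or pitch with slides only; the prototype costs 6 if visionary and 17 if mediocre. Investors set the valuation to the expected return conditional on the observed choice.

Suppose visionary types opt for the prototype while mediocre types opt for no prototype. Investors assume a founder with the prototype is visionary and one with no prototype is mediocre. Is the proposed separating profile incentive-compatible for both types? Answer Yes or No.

Under these beliefs, the prototype earns valuation 32 and no prototype earns valuation 25.
visionary: the prototype nets 32 − 6 = 26; no prototype nets 25. visionary prefers the prototype.
mediocre: the prototype nets 32 − 17 = 15; no prototype nets 25. mediocre prefers no prototype.
Neither type deviates, so the separating profile is an equilibrium.

Yes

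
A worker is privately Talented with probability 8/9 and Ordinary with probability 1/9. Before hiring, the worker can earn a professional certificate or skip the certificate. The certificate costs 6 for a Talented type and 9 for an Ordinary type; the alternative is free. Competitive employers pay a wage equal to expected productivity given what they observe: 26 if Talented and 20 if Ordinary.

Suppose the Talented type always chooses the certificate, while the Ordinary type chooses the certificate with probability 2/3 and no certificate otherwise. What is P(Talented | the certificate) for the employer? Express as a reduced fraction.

P(the certificate) = (8/9)·1 + (1/9)·(2/3) = 26/27.
By Bayes' rule, P(Talented | the certificate) = (8/9) / (26/27) = 12/13.

12/13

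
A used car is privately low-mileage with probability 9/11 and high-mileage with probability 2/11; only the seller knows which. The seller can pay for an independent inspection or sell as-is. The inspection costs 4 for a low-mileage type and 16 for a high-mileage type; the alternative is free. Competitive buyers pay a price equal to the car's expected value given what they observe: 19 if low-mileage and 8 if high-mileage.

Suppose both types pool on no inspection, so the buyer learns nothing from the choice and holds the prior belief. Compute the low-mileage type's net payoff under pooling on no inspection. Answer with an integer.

Pooled price = 9/11·19 + 2/11·8 = 17.
low-mileage pays no cost for no inspection, so net payoff = 17.

17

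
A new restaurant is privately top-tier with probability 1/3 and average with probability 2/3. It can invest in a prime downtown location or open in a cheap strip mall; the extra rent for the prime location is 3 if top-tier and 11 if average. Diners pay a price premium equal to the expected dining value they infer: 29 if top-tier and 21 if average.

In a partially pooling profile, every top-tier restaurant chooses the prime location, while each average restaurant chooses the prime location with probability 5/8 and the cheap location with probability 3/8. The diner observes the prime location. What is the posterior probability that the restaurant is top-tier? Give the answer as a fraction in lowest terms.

4/9

P(the prime location) = (1/3)·1 + (2/3)·(5/8) = 3/4.
By Bayes' rule, P(top-tier | the prime location) = (1/3) / (3/4) = 4/9.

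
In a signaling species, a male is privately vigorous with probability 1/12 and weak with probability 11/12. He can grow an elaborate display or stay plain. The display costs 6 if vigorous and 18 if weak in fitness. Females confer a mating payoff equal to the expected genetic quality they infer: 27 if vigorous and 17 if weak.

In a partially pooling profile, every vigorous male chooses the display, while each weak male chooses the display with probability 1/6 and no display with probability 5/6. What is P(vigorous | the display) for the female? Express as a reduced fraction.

P(the display) = (1/12)·1 + (11/12)·(1/6) = 17/72.
By Bayes' rule, P(vigorous | the display) = (1/12) / (17/72) = 6/17.

6/17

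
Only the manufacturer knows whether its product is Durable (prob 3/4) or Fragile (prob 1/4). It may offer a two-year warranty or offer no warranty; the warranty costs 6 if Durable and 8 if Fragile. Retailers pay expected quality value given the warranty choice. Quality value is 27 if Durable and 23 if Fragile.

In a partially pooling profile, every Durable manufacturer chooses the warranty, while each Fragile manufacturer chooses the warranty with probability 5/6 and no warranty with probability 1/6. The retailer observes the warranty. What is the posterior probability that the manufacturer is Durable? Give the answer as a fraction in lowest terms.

P(the warranty) = (3/4)·1 + (1/4)·(5/6) = 23/24.
By Bayes' rule, P(Durable | the warranty) = (3/4) / (23/24) = 18/23.

18/23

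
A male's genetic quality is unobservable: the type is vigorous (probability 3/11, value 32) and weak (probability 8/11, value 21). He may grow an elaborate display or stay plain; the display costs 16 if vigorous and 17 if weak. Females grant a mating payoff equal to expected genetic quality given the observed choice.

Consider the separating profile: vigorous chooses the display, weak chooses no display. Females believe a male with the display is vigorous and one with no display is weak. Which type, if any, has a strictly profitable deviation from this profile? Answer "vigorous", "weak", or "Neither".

vigorous

The display pays 32; no display pays 21.
vigorous: assigned the display, nets 32 − 16 = 16; deviating to no display nets 21.
weak: assigned no display, nets 21; deviating to the display nets 32 − 17 = 15.
The vigorous type gains 5 by deviating.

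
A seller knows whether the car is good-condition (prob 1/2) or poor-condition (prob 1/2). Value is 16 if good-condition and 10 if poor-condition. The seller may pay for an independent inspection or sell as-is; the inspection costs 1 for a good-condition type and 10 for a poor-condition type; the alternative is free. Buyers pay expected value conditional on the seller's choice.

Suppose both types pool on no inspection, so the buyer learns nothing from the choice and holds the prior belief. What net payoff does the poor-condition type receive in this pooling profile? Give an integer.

13

Pooled price = 1/2·16 + 1/2·10 = 13.
poor-condition pays no cost for no inspection, so net payoff = 13.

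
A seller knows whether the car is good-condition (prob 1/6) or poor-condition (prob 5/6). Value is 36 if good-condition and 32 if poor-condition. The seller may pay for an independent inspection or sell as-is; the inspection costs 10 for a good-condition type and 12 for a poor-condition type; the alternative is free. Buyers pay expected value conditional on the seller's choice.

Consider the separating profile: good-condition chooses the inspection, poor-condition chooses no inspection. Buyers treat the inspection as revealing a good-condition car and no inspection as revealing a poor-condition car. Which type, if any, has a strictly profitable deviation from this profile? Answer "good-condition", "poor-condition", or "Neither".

The inspection pays 36; no inspection pays 32.
good-condition: assigned the inspection, nets 36 − 10 = 26; deviating to no inspection nets 32.
poor-condition: assigned no inspection, nets 32; deviating to the inspection nets 36 − 12 = 24.
The good-condition type gains 6 by deviating.

good-condition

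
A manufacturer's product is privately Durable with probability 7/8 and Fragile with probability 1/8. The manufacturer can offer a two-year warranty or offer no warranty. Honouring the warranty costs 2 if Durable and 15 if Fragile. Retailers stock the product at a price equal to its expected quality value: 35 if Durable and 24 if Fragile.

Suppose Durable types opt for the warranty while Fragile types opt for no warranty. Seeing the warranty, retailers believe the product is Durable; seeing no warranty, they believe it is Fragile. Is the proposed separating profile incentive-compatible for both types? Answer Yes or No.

Yes

Under these beliefs, the warranty earns price 35 and no warranty earns price 24.
Durable: the warranty nets 35 − 2 = 33; no warranty nets 24. Durable prefers the warranty.
Fragile: the warranty nets 35 − 15 = 20; no warranty nets 24. Fragile prefers no warranty.
Neither type deviates, so the separating profile is an equilibrium.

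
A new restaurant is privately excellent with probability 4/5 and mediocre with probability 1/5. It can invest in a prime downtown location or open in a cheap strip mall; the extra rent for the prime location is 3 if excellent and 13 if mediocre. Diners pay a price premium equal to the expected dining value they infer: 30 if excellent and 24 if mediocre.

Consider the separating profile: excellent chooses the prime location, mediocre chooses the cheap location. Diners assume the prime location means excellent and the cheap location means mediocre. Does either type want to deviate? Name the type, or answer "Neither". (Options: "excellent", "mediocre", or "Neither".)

The prime location pays 30; the cheap location pays 24.
excellent: assigned the prime location, nets 30 − 3 = 27; deviating to the cheap location nets 24.
mediocre: assigned the cheap location, nets 24; deviating to the prime location nets 30 − 13 = 17.
Both types strictly prefer their assigned action; no profitable deviation.

Neither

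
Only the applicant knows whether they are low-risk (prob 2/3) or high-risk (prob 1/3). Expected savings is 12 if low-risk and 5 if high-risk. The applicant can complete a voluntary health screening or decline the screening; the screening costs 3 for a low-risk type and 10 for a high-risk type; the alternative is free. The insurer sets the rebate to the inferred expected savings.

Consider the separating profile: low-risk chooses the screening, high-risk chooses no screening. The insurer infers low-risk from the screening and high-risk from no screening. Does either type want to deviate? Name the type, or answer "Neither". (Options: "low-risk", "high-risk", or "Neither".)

Neither

The screening pays 12; no screening pays 5.
low-risk: assigned the screening, nets 12 − 3 = 9; deviating to no screening nets 5.
high-risk: assigned no screening, nets 5; deviating to the screening nets 12 − 10 = 2.
Both types strictly prefer their assigned action; no profitable deviation.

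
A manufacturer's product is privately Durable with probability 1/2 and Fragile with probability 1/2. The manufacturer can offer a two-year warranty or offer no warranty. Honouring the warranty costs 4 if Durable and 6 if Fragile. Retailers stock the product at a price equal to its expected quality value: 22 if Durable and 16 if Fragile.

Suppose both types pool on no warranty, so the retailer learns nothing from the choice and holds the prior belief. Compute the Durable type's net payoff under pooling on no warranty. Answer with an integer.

Pooled price = 1/2·22 + 1/2·16 = 19.
Durable pays no cost for no warranty, so net payoff = 19.

19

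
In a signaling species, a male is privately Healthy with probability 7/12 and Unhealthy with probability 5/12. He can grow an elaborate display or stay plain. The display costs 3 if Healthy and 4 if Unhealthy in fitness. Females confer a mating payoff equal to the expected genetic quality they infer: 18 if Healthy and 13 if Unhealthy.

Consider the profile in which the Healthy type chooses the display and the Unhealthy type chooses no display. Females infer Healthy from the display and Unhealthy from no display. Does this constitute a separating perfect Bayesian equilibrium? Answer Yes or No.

Under these beliefs, the display earns mating payoff 18 and no display earns mating payoff 13.
Healthy: the display nets 18 − 3 = 15; no display nets 13. Healthy prefers the display.
Unhealthy: the display nets 18 − 4 = 14; no display nets 13. Unhealthy would deviate to the display.
Unhealthy has a profitable deviation, so the profile is not an equilibrium.

No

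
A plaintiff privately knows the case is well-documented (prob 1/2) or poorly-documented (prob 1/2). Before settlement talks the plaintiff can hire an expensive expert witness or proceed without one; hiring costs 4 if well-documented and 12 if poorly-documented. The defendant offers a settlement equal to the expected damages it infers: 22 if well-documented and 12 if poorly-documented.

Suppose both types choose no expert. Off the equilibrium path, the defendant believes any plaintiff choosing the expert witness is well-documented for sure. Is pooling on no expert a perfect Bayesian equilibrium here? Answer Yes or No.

On path, the defendant holds the prior and pays 1/2·22 + 1/2·12 = 17. Off path (the expert witness), believing well-documented, it pays 22.
well-documented: no expert nets 17; the expert witness nets 22 − 4 = 18. well-documented would deviate.
poorly-documented: no expert nets 17; the expert witness nets 22 − 12 = 10. poorly-documented stays.
A type deviates, so pooling fails.

No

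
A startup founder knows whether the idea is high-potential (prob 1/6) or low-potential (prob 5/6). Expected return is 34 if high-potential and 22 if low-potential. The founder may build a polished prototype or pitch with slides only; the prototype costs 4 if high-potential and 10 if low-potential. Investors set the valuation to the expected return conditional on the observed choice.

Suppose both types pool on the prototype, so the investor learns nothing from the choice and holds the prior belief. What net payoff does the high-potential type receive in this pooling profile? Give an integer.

Pooled valuation = 1/6·34 + 5/6·22 = 24.
high-potential pays cost 4 for the prototype, so net payoff = 24 − 4 = 20.

20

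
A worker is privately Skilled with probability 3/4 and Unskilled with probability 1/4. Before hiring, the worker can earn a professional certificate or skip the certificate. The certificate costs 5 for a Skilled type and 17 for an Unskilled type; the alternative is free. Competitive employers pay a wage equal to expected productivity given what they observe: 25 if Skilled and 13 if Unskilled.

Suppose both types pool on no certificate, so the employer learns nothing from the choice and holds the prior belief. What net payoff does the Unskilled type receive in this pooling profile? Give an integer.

22

Pooled wage = 3/4·25 + 1/4·13 = 22.
Unskilled pays no cost for no certificate, so net payoff = 22.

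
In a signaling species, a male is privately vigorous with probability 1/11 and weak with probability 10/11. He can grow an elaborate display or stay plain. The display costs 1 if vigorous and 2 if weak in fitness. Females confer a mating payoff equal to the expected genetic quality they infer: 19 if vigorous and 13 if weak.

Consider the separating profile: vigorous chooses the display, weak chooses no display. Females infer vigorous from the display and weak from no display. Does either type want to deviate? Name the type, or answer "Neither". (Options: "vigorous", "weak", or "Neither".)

The display pays 19; no display pays 13.
vigorous: assigned the display, nets 19 − 1 = 18; deviating to no display nets 13.
weak: assigned no display, nets 13; deviating to the display nets 19 − 2 = 17.
The weak type gains 4 by deviating.

weak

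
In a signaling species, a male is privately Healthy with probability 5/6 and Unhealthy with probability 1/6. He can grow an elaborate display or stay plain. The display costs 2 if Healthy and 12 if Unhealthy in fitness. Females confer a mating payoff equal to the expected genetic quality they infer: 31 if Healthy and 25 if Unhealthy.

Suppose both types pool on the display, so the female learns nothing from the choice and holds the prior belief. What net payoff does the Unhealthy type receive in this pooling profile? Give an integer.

18

Pooled mating payoff = 5/6·31 + 1/6·25 = 30.
Unhealthy pays cost 12 for the display, so net payoff = 30 − 12 = 18.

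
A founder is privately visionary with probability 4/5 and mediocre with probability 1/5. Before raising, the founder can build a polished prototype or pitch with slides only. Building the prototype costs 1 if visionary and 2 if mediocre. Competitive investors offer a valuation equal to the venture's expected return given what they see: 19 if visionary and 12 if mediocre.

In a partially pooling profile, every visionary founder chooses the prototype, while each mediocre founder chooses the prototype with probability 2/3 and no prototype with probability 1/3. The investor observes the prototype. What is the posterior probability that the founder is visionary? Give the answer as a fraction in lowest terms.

6/7

P(the prototype) = (4/5)·1 + (1/5)·(2/3) = 14/15.
By Bayes' rule, P(visionary | the prototype) = (4/5) / (14/15) = 6/7.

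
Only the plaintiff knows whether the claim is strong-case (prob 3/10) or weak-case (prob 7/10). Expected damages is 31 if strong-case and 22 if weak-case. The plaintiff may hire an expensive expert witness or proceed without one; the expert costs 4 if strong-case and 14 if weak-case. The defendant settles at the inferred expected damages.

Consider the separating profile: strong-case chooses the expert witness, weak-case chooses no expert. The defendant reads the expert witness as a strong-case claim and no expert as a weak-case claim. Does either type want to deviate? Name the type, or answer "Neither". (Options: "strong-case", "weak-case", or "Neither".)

Neither

The expert witness pays 31; no expert pays 22.
strong-case: assigned the expert witness, nets 31 − 4 = 27; deviating to no expert nets 22.
weak-case: assigned no expert, nets 22; deviating to the expert witness nets 31 − 14 = 17.
Both types strictly prefer their assigned action; no profitable deviation.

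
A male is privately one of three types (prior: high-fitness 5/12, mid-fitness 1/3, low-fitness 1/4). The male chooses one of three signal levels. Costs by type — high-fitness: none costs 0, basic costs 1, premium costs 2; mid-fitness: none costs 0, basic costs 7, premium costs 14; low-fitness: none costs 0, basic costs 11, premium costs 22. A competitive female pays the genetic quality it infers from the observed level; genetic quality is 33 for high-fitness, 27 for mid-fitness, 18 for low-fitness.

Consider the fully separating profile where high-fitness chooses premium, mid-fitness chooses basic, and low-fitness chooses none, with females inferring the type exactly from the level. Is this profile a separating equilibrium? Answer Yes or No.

Yes

Separating mating payoffs: premium → 33, basic → 27, none → 18.
high-fitness (assigned premium): none: 18 − 0 = 18; basic: 27 − 1 = 26; premium: 33 − 2 = 31. high-fitness stays.
mid-fitness (assigned basic): none: 18 − 0 = 18; basic: 27 − 7 = 20; premium: 33 − 14 = 19. mid-fitness stays.
low-fitness (assigned none): none: 18 − 0 = 18; basic: 27 − 11 = 16; premium: 33 − 22 = 11. low-fitness stays.
Every type prefers its assigned level; separation holds.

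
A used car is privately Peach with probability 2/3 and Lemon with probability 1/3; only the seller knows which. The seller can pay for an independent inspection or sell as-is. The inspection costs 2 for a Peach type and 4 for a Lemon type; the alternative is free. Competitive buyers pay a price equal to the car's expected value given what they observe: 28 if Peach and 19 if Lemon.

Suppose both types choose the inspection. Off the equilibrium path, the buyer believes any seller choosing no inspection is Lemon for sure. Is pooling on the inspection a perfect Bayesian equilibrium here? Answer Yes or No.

On path, the buyer holds the prior and pays 2/3·28 + 1/3·19 = 25. Off path (no inspection), believing Lemon, it pays 19.
Peach: the inspection nets 25 − 2 = 23; no inspection nets 19. Peach stays.
Lemon: the inspection nets 25 − 4 = 21; no inspection nets 19. Lemon stays.
No type deviates, so pooling is sustained.

Yes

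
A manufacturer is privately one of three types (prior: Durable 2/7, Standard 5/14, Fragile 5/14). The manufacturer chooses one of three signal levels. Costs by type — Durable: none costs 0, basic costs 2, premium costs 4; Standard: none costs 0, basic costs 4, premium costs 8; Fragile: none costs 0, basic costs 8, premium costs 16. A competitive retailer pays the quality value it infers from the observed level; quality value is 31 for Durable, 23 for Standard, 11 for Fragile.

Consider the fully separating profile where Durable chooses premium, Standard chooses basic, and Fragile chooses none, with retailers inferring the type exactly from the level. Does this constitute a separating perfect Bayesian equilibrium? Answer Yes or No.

No

Separating prices: premium → 31, basic → 23, none → 11.
Durable (assigned premium): none: 11 − 0 = 11; basic: 23 − 2 = 21; premium: 31 − 4 = 27. Durable stays.
Standard (assigned basic): none: 11 − 0 = 11; basic: 23 − 4 = 19; premium: 31 − 8 = 23. Standard prefers premium.
Fragile (assigned none): none: 11 − 0 = 11; basic: 23 − 8 = 15; premium: 31 − 16 = 15. Fragile prefers basic.
At least one type deviates; the separating profile fails.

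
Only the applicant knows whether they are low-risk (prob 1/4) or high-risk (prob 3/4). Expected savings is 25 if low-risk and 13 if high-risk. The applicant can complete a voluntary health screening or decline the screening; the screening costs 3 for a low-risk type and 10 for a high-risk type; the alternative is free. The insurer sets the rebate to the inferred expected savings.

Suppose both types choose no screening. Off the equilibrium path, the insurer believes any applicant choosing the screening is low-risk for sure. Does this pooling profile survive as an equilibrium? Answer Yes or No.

No

On path, the insurer holds the prior and pays 1/4·25 + 3/4·13 = 16. Off path (the screening), believing low-risk, it pays 25.
low-risk: no screening nets 16; the screening nets 25 − 3 = 22. low-risk would deviate.
high-risk: no screening nets 16; the screening nets 25 − 10 = 15. high-risk stays.
A type deviates, so pooling fails.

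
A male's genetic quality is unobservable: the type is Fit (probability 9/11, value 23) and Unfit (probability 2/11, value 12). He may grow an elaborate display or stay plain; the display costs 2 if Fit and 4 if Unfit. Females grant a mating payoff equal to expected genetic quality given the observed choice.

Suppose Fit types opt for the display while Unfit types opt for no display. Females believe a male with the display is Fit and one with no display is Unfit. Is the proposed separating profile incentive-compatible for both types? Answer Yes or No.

Under these beliefs, the display earns mating payoff 23 and no display earns mating payoff 12.
Fit: the display nets 23 − 2 = 21; no display nets 12. Fit prefers the display.
Unfit: the display nets 23 − 4 = 19; no display nets 12. Unfit would deviate to the display.
Unfit has a profitable deviation, so the profile is not an equilibrium.

No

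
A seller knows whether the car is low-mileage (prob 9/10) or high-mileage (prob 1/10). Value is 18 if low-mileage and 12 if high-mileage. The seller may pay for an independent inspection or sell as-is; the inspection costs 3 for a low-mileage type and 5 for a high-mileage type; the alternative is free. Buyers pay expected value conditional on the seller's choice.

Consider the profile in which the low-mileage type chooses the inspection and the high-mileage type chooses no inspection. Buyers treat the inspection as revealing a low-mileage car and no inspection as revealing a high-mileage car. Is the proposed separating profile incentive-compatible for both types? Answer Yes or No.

Under these beliefs, the inspection earns price 18 and no inspection earns price 12.
low-mileage: the inspection nets 18 − 3 = 15; no inspection nets 12. low-mileage prefers the inspection.
high-mileage: the inspection nets 18 − 5 = 13; no inspection nets 12. high-mileage would deviate to the inspection.
high-mileage has a profitable deviation, so the profile is not an equilibrium.

No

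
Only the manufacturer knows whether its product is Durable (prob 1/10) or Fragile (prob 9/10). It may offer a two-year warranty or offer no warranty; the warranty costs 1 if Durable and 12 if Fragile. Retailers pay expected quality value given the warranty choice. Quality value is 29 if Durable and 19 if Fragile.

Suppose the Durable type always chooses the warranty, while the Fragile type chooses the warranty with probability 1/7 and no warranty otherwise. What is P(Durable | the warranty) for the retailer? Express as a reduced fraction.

P(the warranty) = (1/10)·1 + (9/10)·(1/7) = 8/35.
By Bayes' rule, P(Durable | the warranty) = (1/10) / (8/35) = 7/16.

7/16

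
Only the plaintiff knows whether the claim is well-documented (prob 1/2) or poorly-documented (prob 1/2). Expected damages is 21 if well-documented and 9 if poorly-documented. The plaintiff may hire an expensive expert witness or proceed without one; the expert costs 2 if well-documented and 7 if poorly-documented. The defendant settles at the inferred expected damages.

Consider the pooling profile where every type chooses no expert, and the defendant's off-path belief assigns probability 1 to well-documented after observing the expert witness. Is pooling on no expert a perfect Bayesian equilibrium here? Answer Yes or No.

No

On path, the defendant holds the prior and pays 1/2·21 + 1/2·9 = 15. Off path (the expert witness), believing well-documented, it pays 21.
well-documented: no expert nets 15; the expert witness nets 21 − 2 = 19. well-documented would deviate.
poorly-documented: no expert nets 15; the expert witness nets 21 − 7 = 14. poorly-documented stays.
A type deviates, so pooling fails.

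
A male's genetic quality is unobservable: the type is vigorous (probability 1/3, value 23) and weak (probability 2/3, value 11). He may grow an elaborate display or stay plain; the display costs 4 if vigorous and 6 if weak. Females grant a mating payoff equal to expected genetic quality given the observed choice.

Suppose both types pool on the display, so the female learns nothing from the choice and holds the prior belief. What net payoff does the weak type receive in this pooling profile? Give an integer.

Pooled mating payoff = 1/3·23 + 2/3·11 = 15.
weak pays cost 6 for the display, so net payoff = 15 − 6 = 9.

9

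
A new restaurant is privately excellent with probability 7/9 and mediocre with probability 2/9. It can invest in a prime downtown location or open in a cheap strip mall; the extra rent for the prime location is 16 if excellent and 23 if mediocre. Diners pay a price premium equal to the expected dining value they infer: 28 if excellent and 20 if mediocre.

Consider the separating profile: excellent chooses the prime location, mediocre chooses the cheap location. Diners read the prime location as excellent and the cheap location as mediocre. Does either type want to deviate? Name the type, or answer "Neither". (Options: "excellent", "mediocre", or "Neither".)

The prime location pays 28; the cheap location pays 20.
excellent: assigned the prime location, nets 28 − 16 = 12; deviating to the cheap location nets 20.
mediocre: assigned the cheap location, nets 20; deviating to the prime location nets 28 − 23 = 5.
The excellent type gains 8 by deviating.

excellent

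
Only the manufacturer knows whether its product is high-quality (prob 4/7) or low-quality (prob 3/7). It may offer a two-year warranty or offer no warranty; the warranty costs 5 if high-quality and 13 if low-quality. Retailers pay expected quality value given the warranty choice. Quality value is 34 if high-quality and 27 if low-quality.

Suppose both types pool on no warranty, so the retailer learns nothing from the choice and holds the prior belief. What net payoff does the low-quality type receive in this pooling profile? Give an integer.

31

Pooled price = 4/7·34 + 3/7·27 = 31.
low-quality pays no cost for no warranty, so net payoff = 31.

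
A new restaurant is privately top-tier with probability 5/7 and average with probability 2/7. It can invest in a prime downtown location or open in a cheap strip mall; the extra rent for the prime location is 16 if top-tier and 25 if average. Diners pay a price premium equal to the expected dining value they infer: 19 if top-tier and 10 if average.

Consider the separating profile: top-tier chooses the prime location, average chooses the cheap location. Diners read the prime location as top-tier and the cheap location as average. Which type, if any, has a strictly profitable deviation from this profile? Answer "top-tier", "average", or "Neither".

top-tier

The prime location pays 19; the cheap location pays 10.
top-tier: assigned the prime location, nets 19 − 16 = 3; deviating to the cheap location nets 10.
average: assigned the cheap location, nets 10; deviating to the prime location nets 19 − 25 = -6.
The top-tier type gains 7 by deviating.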